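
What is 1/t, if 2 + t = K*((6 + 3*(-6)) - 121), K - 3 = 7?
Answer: -1/1332 ≈ -0.00075075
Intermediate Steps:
K = 10 (K = 3 + 7 = 10)
t = -1332 (t = -2 + 10*((6 + 3*(-6)) - 121) = -2 + 10*((6 - 18) - 121) = -2 + 10*(-12 - 121) = -2 + 10*(-133) = -2 - 1330 = -1332)
1/t = 1/(-1332) = -1/1332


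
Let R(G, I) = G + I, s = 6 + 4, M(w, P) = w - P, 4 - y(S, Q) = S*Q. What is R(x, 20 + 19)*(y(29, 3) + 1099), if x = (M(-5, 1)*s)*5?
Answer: -265176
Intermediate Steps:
y(S, Q) = 4 - Q*S (y(S, Q) = 4 - S*Q = 4 - Q*S)
s = 10
x = -300 (x = ((-5 - 1*1)*10)*5 = ((-5 - 1)*10)*5 = -6*10*5 = -60*5 = -300)
R(x, 20 + 19)*(y(29, 3) + 1099) = (-300 + (20 + 19))*((4 - 1*3*29) + 1099) = (-300 + 39)*((4 - 87) + 1099) = -261*(-83 + 1099) = -261*1016 = -265176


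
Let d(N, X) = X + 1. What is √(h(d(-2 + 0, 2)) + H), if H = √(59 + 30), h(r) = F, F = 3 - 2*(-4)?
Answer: √(11 + √89) ≈ 4.5204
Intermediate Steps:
d(N, X) = 1 + X
F = 11 (F = 3 + 8 = 11)
h(r) = 11
H = √89 ≈ 9.4340
√(h(d(-2 + 0, 2)) + H) = √(11 + √89)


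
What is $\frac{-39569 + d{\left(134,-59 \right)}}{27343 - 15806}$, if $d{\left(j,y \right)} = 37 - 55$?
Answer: $- \frac{39587}{11537} \approx -3.4313$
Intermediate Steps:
$d{\left(j,y \right)} = -18$
$\frac{-39569 + d{\left(134,-59 \right)}}{27343 - 15806} = \frac{-39569 - 18}{27343 - 15806} = - \frac{39587}{11537}$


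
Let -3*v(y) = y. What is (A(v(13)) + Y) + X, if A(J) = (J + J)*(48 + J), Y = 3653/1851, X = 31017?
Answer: 170146858/5553 ≈ 30641.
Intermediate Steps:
Y = 3653/1851 (Y = 3653*(1/1851) = 3653/1851 ≈ 1.9735)
v(y) = -y/3
A(J) = 2*J*(48 + J) (A(J) = (2*J)*(48 + J) = 2*J*(48 + J))
(A(v(13)) + Y) + X = (2*(-1/3*13)*(48 - 1/3*13) + 3653/1851) + 31017 = (2*(-13/3)*(48 - 13/3) + 3653/1851) + 31017 = (2*(-13/3)*(131/3) + 3653/1851) + 31017 = (-3406/9 + 3653/1851) + 31017 = -2090543/5553 + 31017 = 170146858/5553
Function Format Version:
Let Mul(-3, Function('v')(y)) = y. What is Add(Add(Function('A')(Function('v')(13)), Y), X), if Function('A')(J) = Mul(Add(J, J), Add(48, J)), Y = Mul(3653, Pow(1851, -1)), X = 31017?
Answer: Rational(170146858, 5553) ≈ 30641.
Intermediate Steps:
Y = Rational(3653, 1851) (Y = Mul(3653, Rational(1, 1851)) = Rational(3653, 1851) ≈ 1.9735)
Function('v')(y) = Mul(Rational(-1, 3), y)
Function('A')(J) = Mul(2, J, Add(48, J)) (Function('A')(J) = Mul(Mul(2, J), Add(48, J)) = Mul(2, J, Add(48, J)))
Add(Add(Function('A')(Function('v')(13)), Y), X) = Add(Add(Mul(2, Mul(Rational(-1, 3), 13), Add(48, Mul(Rational(-1, 3), 13))), Rational(3653, 1851)), 31017) = Add(Add(Mul(2, Rational(-13, 3), Add(48, Rational(-13, 3))), Rational(3653, 1851)), 31017) = Add(Add(Mul(2, Rational(-13, 3), Rational(131, 3)), Rational(3653, 1851)), 31017) = Add(Add(Rational(-3406, 9), Rational(3653, 1851)), 31017) = Add(Rational(-2090543, 5553), 31017) = Rational(170146858, 5553)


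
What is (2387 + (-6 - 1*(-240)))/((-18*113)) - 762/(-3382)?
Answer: -3657157/3439494 ≈ -1.0633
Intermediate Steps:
(2387 + (-6 - 1*(-240)))/((-18*113)) - 762/(-3382) = (2387 + (-6 + 240))/(-2034) - 762*(-1/3382) = (2387 + 234)*(-1/2034) + 381/1691 = 2621*(-1/2034) + 381/1691 = -2621/2034 + 381/1691 = -3657157/3439494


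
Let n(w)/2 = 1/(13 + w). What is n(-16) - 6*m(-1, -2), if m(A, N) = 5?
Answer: -92/3 ≈ -30.667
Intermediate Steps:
n(w) = 2/(13 + w)
n(-16) - 6*m(-1, -2) = 2/(13 - 16) - 6*5 = 2/(-3) - 1*30 = 2*(-⅓) - 30 = -⅔ - 30 = -92/3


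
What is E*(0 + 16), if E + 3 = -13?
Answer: -256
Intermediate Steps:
E = -16 (E = -3 - 13 = -16)
E*(0 + 16) = -16*(0 + 16) = -16*16 = -256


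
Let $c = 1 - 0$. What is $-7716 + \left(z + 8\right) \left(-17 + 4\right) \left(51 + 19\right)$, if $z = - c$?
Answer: $-14086$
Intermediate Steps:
$c = 1$ ($c = 1 + 0 = 1$)
$z = -1$ ($z = \left(-1\right) 1 = -1$)
$-7716 + \left(z + 8\right) \left(-17 + 4\right) \left(51 + 19\right) = -7716 + \left(-1 + 8\right) \left(-17 + 4\right) \left(51 + 19\right) = -7716 + 7 \left(\left(-13\right) 70\right) = -7716 + 7 \left(-910\right) = -7716 - 6370 = -14086$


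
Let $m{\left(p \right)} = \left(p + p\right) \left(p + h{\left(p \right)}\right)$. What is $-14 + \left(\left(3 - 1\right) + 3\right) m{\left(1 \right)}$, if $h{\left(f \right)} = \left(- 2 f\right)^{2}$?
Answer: $36$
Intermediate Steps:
$h{\left(f \right)} = 4 f^{2}$
$m{\left(p \right)} = 2 p \left(p + 4 p^{2}\right)$ ($m{\left(p \right)} = \left(p + p\right) \left(p + 4 p^{2}\right) = 2 p \left(p + 4 p^{2}\right)$)
$-14 + \left(\left(3 - 1\right) + 3\right) m{\left(1 \right)} = -14 + \left(\left(3 - 1\right) + 3\right) 1^{2} \left(2 + 8 \cdot 1\right) = -14 + \left(2 + 3\right) 1 \left(2 + 8\right) = -14 + 5 \cdot 1 \cdot 10 = -14 + 5 \cdot 10 = -14 + 50 = 36$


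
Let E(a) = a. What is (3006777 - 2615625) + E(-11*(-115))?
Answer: 392417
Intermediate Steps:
(3006777 - 2615625) + E(-11*(-115)) = (3006777 - 2615625) - 11*(-115) = 391152 + 1265 = 392417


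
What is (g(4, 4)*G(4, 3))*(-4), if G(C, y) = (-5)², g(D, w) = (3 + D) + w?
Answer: -1100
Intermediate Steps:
g(D, w) = 3 + D + w
G(C, y) = 25
(g(4, 4)*G(4, 3))*(-4) = ((3 + 4 + 4)*25)*(-4) = (11*25)*(-4) = 275*(-4) = -1100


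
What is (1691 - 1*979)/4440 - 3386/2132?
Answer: -844741/591630 ≈ -1.4278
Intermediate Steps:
(1691 - 1*979)/4440 - 3386/2132 = (1691 - 979)*(1/4440) - 3386*1/2132 = 712*(1/4440) - 1693/1066 = 89/555 - 1693/1066 = -844741/591630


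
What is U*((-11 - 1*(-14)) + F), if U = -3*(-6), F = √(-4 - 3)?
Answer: 54 + 18*I*√7 ≈ 54.0 + 47.624*I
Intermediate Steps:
F = I*√7 (F = √(-7) = I*√7 ≈ 2.6458*I)
U = 18
U*((-11 - 1*(-14)) + F) = 18*((-11 - 1*(-14)) + I*√7) = 18*((-11 + 14) + I*√7) = 18*(3 + I*√7) = 54 + 18*I*√7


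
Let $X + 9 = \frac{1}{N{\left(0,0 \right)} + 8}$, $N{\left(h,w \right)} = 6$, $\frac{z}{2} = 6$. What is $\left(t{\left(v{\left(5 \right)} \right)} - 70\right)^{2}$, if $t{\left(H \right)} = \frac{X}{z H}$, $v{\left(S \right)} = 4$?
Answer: $\frac{2224537225}{451584} \approx 4926.1$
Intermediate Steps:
$z = 12$ ($z = 2 \cdot 6 = 12$)
$X = - \frac{125}{14}$ ($X = -9 + \frac{1}{6 + 8} = -9 + \frac{1}{14} = - \frac{125}{14} \approx -8.9286$)
$t{\left(H \right)} = - \frac{125}{168 H}$ ($t{\left(H \right)} = - \frac{125}{14 \cdot 12 H} = - \frac{125 \frac{1}{12 H}}{14} = - \frac{125}{168 H}$)
$\left(t{\left(v{\left(5 \right)} \right)} - 70\right)^{2} = \left(- \frac{125}{168 \cdot 4} - 70\right)^{2} = \left(\left(- \frac{125}{168}\right) \frac{1}{4} - 70\right)^{2} = \left(- \frac{125}{672} - 70\right)^{2} = \left(- \frac{47165}{672}\right)^{2} = \frac{2224537225}{451584}$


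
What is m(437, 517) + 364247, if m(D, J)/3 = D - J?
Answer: 364007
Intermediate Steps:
m(D, J) = -3*J + 3*D (m(D, J) = 3*(D - J) = -3*J + 3*D)
m(437, 517) + 364247 = (-3*517 + 3*437) + 364247 = (-1551 + 1311) + 364247 = -240 + 364247 = 364007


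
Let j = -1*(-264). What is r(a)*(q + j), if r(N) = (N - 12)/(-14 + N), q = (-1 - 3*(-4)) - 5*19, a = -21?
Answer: 1188/7 ≈ 169.71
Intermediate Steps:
j = 264
q = -84 (q = (-1 + 12) - 95 = 11 - 95 = -84)
r(N) = (-12 + N)/(-14 + N)
r(a)*(q + j) = ((-12 - 21)/(-14 - 21))*(-84 + 264) = (-33/(-35))*180 = -1/35*(-33)*180 = (33/35)*180 = 1188/7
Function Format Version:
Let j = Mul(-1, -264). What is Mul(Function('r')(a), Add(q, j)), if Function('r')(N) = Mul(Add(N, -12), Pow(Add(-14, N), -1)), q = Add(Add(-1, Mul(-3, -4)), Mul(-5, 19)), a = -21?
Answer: Rational(1188, 7) ≈ 169.71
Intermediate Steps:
j = 264
q = -84 (q = Add(Add(-1, 12), -95) = Add(11, -95) = -84)
Function('r')(N) = Mul(Pow(Add(-14, N), -1), Add(-12, N)) (Function('r')(N) = Mul(Add(-12, N), Pow(Add(-14, N), -1)) = Mul(Pow(Add(-14, N), -1), Add(-12, N)))
Mul(Function('r')(a), Add(q, j)) = Mul(Mul(Pow(Add(-14, -21), -1), Add(-12, -21)), Add(-84, 264)) = Mul(Mul(Pow(-35, -1), -33), 180) = Mul(Mul(Rational(-1, 35), -33), 180) = Mul(Rational(33, 35), 180) = Rational(1188, 7)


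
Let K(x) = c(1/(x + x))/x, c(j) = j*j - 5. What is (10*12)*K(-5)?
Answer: 2994/25 ≈ 119.76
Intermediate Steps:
c(j) = -5 + j² (c(j) = j² - 5 = -5 + j²)
K(x) = (-5 + 1/(4*x²))/x (K(x) = (-5 + (1/(x + x))²)/x = (-5 + (1/(2*x))²)/x = (-5 + 1/(4*x²))/x)
(10*12)*K(-5) = (10*12)*(-5/(-5) + (¼)/(-5)³) = 120*(-5*(-⅕) + (¼)*(-1/125)) = 120*(1 - 1/500) = 120*(499/500) = 2994/25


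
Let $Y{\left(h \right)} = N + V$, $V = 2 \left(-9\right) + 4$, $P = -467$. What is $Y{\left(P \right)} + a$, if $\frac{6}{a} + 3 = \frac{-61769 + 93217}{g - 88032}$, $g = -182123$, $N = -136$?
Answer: $- \frac{127907880}{841913} \approx -151.93$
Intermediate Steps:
$V = -14$ ($V = -18 + 4 = -14$)
$Y{\left(h \right)} = -150$ ($Y{\left(h \right)} = -136 - 14 = -150$)
$a = - \frac{1620930}{841913}$ ($a = \frac{6}{-3 + \frac{-61769 + 93217}{-182123 - 88032}} = \frac{6}{-3 + \frac{31448}{-270155}} = \frac{6}{-3 + 31448 \left(- \frac{1}{270155}\right)} = \frac{6}{-3 - \frac{31448}{270155}} = \frac{6}{- \frac{841913}{270155}} = 6 \left(- \frac{270155}{841913}\right) = - \frac{1620930}{841913} \approx -1.9253$)
$Y{\left(P \right)} + a = -150 - \frac{1620930}{841913} = - \frac{127907880}{841913}$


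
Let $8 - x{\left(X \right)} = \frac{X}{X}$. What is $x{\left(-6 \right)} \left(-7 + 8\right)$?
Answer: $7$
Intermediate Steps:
$x{\left(X \right)} = 7$ ($x{\left(X \right)} = 8 - \frac{X}{X} = 8 - 1 = 7$)
$x{\left(-6 \right)} \left(-7 + 8\right) = 7 \left(-7 + 8\right) = 7 \cdot 1 = 7$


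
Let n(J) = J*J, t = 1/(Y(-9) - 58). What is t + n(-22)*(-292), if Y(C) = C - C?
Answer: -8197025/58 ≈ -1.4133e+5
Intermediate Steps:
Y(C) = 0
t = -1/58 (t = 1/(0 - 58) = 1/(-58) = -1/58 ≈ -0.017241)
n(J) = J²
t + n(-22)*(-292) = -1/58 + (-22)²*(-292) = -1/58 + 484*(-292) = -1/58 - 141328 = -8197025/58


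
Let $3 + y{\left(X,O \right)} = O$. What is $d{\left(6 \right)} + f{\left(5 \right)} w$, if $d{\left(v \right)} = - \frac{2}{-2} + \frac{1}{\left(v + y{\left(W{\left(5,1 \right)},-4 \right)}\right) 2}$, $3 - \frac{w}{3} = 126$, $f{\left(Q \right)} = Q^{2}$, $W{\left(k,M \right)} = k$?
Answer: $- \frac{18449}{2} \approx -9224.5$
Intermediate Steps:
$y{\left(X,O \right)} = -3 + O$
$w = -369$ ($w = 9 - 378 = -369$)
$d{\left(v \right)} = 1 + \frac{1}{2 \left(-7 + v\right)}$ ($d{\left(v \right)} = - \frac{2}{-2} + \frac{1}{\left(v - 7\right) 2} = \left(-2\right) \left(- \frac{1}{2}\right) + \frac{1}{v - 7} \cdot \frac{1}{2} = 1 + \frac{1}{-7 + v} \frac{1}{2} = 1 + \frac{1}{2 \left(-7 + v\right)}$)
$d{\left(6 \right)} + f{\left(5 \right)} w = \frac{- \frac{13}{2} + 6}{-7 + 6} + 5^{2} \left(-369\right) = \frac{1}{-1} \left(- \frac{1}{2}\right) + 25 \left(-369\right) = \left(-1\right) \left(- \frac{1}{2}\right) - 9225 = \frac{1}{2} - 9225 = - \frac{18449}{2}$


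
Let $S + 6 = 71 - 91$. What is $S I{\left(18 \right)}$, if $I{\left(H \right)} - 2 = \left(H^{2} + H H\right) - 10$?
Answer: $-16640$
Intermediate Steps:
$I{\left(H \right)} = -8 + 2 H^{2}$ ($I{\left(H \right)} = 2 - \left(10 - H^{2} - H H\right) = 2 + \left(\left(H^{2} + H^{2}\right) - 10\right) = 2 + \left(2 H^{2} - 10\right) = 2 + \left(-10 + 2 H^{2}\right) = -8 + 2 H^{2}$)
$S = -26$ ($S = -6 + \left(71 - 91\right) = -6 - 20 = -26$)
$S I{\left(18 \right)} = - 26 \left(-8 + 2 \cdot 18^{2}\right) = - 26 \left(-8 + 2 \cdot 324\right) = - 26 \left(-8 + 648\right) = \left(-26\right) 640 = -16640$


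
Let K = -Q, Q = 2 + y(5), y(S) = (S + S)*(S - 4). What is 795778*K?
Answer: -9549336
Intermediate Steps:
y(S) = 2*S*(-4 + S) (y(S) = (2*S)*(-4 + S) = 2*S*(-4 + S))
Q = 12 (Q = 2 + 2*5*(-4 + 5) = 2 + 2*5*1 = 2 + 10 = 12)
K = -12 (K = -1*12 = -12)
795778*K = 795778*(-12) = -9549336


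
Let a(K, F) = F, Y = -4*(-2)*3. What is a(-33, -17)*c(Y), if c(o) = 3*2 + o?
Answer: -510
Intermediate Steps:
Y = 24 (Y = 8*3 = 24)
c(o) = 6 + o
a(-33, -17)*c(Y) = -17*(6 + 24) = -17*30 = -510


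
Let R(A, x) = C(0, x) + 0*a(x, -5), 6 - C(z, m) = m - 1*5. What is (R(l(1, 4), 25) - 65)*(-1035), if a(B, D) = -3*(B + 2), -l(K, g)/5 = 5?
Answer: 81765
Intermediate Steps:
C(z, m) = 11 - m (C(z, m) = 6 - (m - 1*5) = 6 - (m - 5) = 6 - (-5 + m) = 6 + (5 - m) = 11 - m)
l(K, g) = -25 (l(K, g) = -5*5 = -25)
a(B, D) = -6 - 3*B (a(B, D) = -3*(2 + B) = -6 - 3*B)
R(A, x) = 11 - x (R(A, x) = (11 - x) + 0*(-6 - 3*x) = (11 - x) + 0 = 11 - x)
(R(l(1, 4), 25) - 65)*(-1035) = ((11 - 1*25) - 65)*(-1035) = ((11 - 25) - 65)*(-1035) = (-14 - 65)*(-1035) = -79*(-1035) = 81765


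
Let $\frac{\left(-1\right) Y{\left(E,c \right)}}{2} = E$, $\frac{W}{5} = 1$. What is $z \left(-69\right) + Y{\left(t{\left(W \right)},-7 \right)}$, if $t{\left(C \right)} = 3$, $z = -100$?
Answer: $6894$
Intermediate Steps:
$W = 5$ ($W = 5 \cdot 1 = 5$)
$Y{\left(E,c \right)} = - 2 E$
$z \left(-69\right) + Y{\left(t{\left(W \right)},-7 \right)} = \left(-100\right) \left(-69\right) - 6 = 6900 - 6 = 6894$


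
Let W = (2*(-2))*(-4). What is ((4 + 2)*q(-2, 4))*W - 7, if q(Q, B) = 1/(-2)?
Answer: -55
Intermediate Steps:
q(Q, B) = -1/2 (q(Q, B) = 1*(-1/2) = -1/2)
W = 16 (W = -4*(-4) = 16)
((4 + 2)*q(-2, 4))*W - 7 = ((4 + 2)*(-1/2))*16 - 7 = (6*(-1/2))*16 - 7 = -3*16 - 7 = -48 - 7 = -55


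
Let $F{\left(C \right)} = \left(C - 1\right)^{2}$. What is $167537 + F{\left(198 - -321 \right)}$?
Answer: $435861$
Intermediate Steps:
$F{\left(C \right)} = \left(-1 + C\right)^{2}$
$167537 + F{\left(198 - -321 \right)} = 167537 + \left(-1 + \left(198 - -321\right)\right)^{2} = 167537 + \left(-1 + \left(198 + 321\right)\right)^{2} = 167537 + \left(-1 + 519\right)^{2} = 167537 + 518^{2} = 167537 + 268324 = 435861$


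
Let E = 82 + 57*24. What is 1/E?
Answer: 1/1450 ≈ 0.00068966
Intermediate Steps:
E = 1450 (E = 82 + 1368 = 1450)
1/E = 1/1450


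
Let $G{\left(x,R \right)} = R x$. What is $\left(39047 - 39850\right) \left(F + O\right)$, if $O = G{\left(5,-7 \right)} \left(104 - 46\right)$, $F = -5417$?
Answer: $5979941$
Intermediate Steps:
$O = -2030$ ($O = \left(-7\right) 5 \left(104 - 46\right) = \left(-35\right) 58 = -2030$)
$\left(39047 - 39850\right) \left(F + O\right) = \left(39047 - 39850\right) \left(-5417 - 2030\right) = \left(-803\right) \left(-7447\right) = 5979941$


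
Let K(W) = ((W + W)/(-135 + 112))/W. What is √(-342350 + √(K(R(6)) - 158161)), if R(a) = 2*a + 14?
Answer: √(-181103150 + 23*I*√83667215)/23 ≈ 0.33985 + 585.11*I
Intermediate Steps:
R(a) = 14 + 2*a
K(W) = -2/23 (K(W) = ((2*W)/(-23))/W = ((2*W)*(-1/23))/W = (-2*W/23)/W = -2/23)
√(-342350 + √(K(R(6)) - 158161)) = √(-342350 + √(-2/23 - 158161)) = √(-342350 + √(-3637705/23)) = √(-342350 + I*√83667215/23)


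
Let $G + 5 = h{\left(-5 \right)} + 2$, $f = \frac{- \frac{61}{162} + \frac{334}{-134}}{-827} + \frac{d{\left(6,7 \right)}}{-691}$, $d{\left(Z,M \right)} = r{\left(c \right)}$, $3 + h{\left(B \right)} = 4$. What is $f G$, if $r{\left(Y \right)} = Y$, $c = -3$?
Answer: $- \frac{48447205}{3101297139} \approx -0.015622$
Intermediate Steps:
$h{\left(B \right)} = 1$ ($h{\left(B \right)} = -3 + 4 = 1$)
$d{\left(Z,M \right)} = -3$
$f = \frac{48447205}{6202594278}$ ($f = \frac{- \frac{61}{162} + \frac{334}{-134}}{-827} - \frac{3}{-691} = \left(\left(-61\right) \frac{1}{162} + 334 \left(- \frac{1}{134}\right)\right) \left(- \frac{1}{827}\right) - - \frac{3}{691} = \left(- \frac{61}{162} - \frac{167}{67}\right) \left(- \frac{1}{827}\right) + \frac{3}{691} = \left(- \frac{31141}{10854}\right) \left(- \frac{1}{827}\right) + \frac{3}{691} = \frac{31141}{8976258} + \frac{3}{691} = \frac{48447205}{6202594278} \approx 0.0078108$)
$G = -2$ ($G = -5 + \left(1 + 2\right) = -5 + 3 = -2$)
$f G = \frac{48447205}{6202594278} \left(-2\right) = - \frac{48447205}{3101297139}$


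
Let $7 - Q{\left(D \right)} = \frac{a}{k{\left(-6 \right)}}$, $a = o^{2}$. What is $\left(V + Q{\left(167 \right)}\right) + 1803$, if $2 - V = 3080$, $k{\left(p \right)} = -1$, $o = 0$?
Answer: $-1268$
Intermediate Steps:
$a = 0$ ($a = 0^{2} = 0$)
$V = -3078$ ($V = 2 - 3080 = -3078$)
$Q{\left(D \right)} = 7$ ($Q{\left(D \right)} = 7 - \frac{0}{-1} = 7 - 0 \left(-1\right) = 7 - 0 = 7 + 0 = 7$)
$\left(V + Q{\left(167 \right)}\right) + 1803 = \left(-3078 + 7\right) + 1803 = -3071 + 1803 = -1268$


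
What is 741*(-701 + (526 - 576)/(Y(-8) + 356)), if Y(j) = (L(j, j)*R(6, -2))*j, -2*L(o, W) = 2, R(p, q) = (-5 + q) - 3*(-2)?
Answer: -30133753/58 ≈ -5.1955e+5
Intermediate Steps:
R(p, q) = 1 + q (R(p, q) = (-5 + q) + 6 = 1 + q)
L(o, W) = -1 (L(o, W) = -½*2 = -1)
Y(j) = j (Y(j) = (-(1 - 2))*j = (-1*(-1))*j = 1*j = j)
741*(-701 + (526 - 576)/(Y(-8) + 356)) = 741*(-701 + (526 - 576)/(-8 + 356)) = 741*(-701 - 50/348) = 741*(-701 - 50*1/348) = 741*(-701 - 25/174) = 741*(-121999/174) = -30133753/58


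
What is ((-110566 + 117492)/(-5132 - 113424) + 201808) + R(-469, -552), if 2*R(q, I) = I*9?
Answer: 11815524609/59278 ≈ 1.9932e+5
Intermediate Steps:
R(q, I) = 9*I/2 (R(q, I) = (I*9)/2 = (9*I)/2 = 9*I/2)
((-110566 + 117492)/(-5132 - 113424) + 201808) + R(-469, -552) = ((-110566 + 117492)/(-5132 - 113424) + 201808) + (9/2)*(-552) = (6926/(-118556) + 201808) - 2484 = (6926*(-1/118556) + 201808) - 2484 = (-3463/59278 + 201808) - 2484 = 11962771161/59278 - 2484 = 11815524609/59278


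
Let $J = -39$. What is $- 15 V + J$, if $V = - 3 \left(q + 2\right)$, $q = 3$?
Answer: $186$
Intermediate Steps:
$V = -15$ ($V = - 3 \left(3 + 2\right) = \left(-3\right) 5 = -15$)
$- 15 V + J = \left(-15\right) \left(-15\right) - 39 = 225 - 39 = 186$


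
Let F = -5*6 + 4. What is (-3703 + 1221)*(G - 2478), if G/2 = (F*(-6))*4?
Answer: 3052860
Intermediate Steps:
F = -26 (F = -30 + 4 = -26)
G = 1248 (G = 2*(-26*(-6)*4) = 2*(156*4) = 2*624 = 1248)
(-3703 + 1221)*(G - 2478) = (-3703 + 1221)*(1248 - 2478) = -2482*(-1230) = 3052860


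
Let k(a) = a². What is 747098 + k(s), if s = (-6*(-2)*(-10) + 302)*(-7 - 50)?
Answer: 108366974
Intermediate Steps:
s = -10374 (s = (12*(-10) + 302)*(-57) = (-120 + 302)*(-57) = 182*(-57) = -10374)
747098 + k(s) = 747098 + (-10374)² = 747098 + 107619876 = 108366974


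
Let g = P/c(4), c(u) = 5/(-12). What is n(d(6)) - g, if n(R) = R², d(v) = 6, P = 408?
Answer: 5076/5 ≈ 1015.2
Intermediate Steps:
c(u) = -5/12 (c(u) = 5*(-1/12) = -5/12)
g = -4896/5 (g = 408/(-5/12) = 408*(-12/5) = -4896/5 ≈ -979.20)
n(d(6)) - g = 6² - 1*(-4896/5) = 36 + 4896/5 = 5076/5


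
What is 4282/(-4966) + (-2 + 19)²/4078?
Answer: -8013411/10125674 ≈ -0.79140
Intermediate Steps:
4282/(-4966) + (-2 + 19)²/4078 = 4282*(-1/4966) + 17²*(1/4078) = -2141/2483 + 289*(1/4078) = -2141/2483 + 289/4078 = -8013411/10125674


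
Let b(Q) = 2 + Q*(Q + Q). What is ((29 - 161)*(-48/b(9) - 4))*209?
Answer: 4855488/41 ≈ 1.1843e+5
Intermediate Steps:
b(Q) = 2 + 2*Q² (b(Q) = 2 + Q*(2*Q) = 2 + 2*Q²)
((29 - 161)*(-48/b(9) - 4))*209 = ((29 - 161)*(-48/(2 + 2*9²) - 4))*209 = -132*(-48/(2 + 2*81) - 4)*209 = -132*(-48/(2 + 162) - 4)*209 = -132*(-48/164 - 4)*209 = -132*(-48*1/164 - 4)*209 = -132*(-12/41 - 4)*209 = -132*(-176/41)*209 = (23232/41)*209 = 4855488/41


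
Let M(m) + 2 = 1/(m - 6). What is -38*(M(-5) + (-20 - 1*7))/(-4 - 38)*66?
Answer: -12160/7 ≈ -1737.1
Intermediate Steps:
M(m) = -2 + 1/(-6 + m) (M(m) = -2 + 1/(m - 6) = -2 + 1/(-6 + m))
-38*(M(-5) + (-20 - 1*7))/(-4 - 38)*66 = -38*((13 - 2*(-5))/(-6 - 5) + (-20 - 1*7))/(-4 - 38)*66 = -38*((13 + 10)/(-11) + (-20 - 7))/(-42)*66 = -38*(-1/11*23 - 27)*(-1)/42*66 = -38*(-23/11 - 27)*(-1)/42*66 = -(-12160)*(-1)/(11*42)*66 = -38*160/231*66 = -6080/231*66 = -12160/7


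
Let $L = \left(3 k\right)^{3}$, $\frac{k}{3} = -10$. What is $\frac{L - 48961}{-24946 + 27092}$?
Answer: $- \frac{777961}{2146} \approx -362.52$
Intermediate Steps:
$k = -30$ ($k = 3 \left(-10\right) = -30$)
$L = -729000$ ($L = \left(3 \left(-30\right)\right)^{3} = \left(-90\right)^{3} = -729000$)
$\frac{L - 48961}{-24946 + 27092} = \frac{-729000 - 48961}{-24946 + 27092} = - \frac{777961}{2146}$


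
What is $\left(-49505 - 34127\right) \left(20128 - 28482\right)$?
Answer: $698661728$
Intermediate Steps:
$\left(-49505 - 34127\right) \left(20128 - 28482\right) = \left(-83632\right) \left(-8354\right) = 698661728$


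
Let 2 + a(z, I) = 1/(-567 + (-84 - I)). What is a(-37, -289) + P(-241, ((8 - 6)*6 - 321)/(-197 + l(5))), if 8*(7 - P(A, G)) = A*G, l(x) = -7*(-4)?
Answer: 14701773/244712 ≈ 60.078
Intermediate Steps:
l(x) = 28
P(A, G) = 7 - A*G/8
a(z, I) = -2 + 1/(-651 - I) (a(z, I) = -2 + 1/(-567 + (-84 - I)) = -2 + 1/(-651 - I))
a(-37, -289) + P(-241, ((8 - 6)*6 - 321)/(-197 + l(5))) = (-1303 - 2*(-289))/(651 - 289) + (7 - 1/8*(-241)*((8 - 6)*6 - 321)/(-197 + 28)) = (-1303 + 578)/362 + (7 - 1/8*(-241)*(2*6 - 321)/(-169)) = (1/362)*(-725) + (7 - 1/8*(-241)*(12 - 321)*(-1/169)) = -725/362 + (7 - 1/8*(-241)*(-309*(-1/169))) = -725/362 + (7 - 1/8*(-241)*309/169) = -725/362 + (7 + 74469/1352) = -725/362 + 83933/1352 = 14701773/244712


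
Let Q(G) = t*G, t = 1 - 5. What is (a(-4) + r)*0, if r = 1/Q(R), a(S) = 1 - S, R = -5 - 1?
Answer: 0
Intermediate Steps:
t = -4
R = -6
Q(G) = -4*G
r = 1/24 (r = 1/(-4*(-6)) = 1/24 ≈ 0.041667)
(a(-4) + r)*0 = ((1 - 1*(-4)) + 1/24)*0 = ((1 + 4) + 1/24)*0 = (5 + 1/24)*0 = (121/24)*0 = 0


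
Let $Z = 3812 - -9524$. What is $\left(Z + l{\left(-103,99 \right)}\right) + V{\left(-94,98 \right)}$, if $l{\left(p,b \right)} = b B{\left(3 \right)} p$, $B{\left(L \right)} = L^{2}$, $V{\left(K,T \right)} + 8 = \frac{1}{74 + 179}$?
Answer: $- \frac{19846584}{253} \approx -78445.0$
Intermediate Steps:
$V{\left(K,T \right)} = - \frac{2023}{253}$ ($V{\left(K,T \right)} = -8 + \frac{1}{74 + 179} = -8 + \frac{1}{253} = - \frac{2023}{253}$)
$l{\left(p,b \right)} = 9 b p$ ($l{\left(p,b \right)} = b 3^{2} p = b 9 p = 9 b p$)
$Z = 13336$ ($Z = 3812 + 9524 = 13336$)
$\left(Z + l{\left(-103,99 \right)}\right) + V{\left(-94,98 \right)} = \left(13336 + 9 \cdot 99 \left(-103\right)\right) - \frac{2023}{253} = \left(13336 - 91773\right) - \frac{2023}{253} = -78437 - \frac{2023}{253} = - \frac{19846584}{253}$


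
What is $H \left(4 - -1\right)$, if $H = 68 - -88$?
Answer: $780$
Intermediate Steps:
$H = 156$ ($H = 68 + 88 = 156$)
$H \left(4 - -1\right) = 156 \left(4 - -1\right) = 156 \left(4 + 1\right) = 156 \cdot 5 = 780$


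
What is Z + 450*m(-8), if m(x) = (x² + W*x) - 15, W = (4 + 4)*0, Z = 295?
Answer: 22345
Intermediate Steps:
W = 0 (W = 8*0 = 0)
m(x) = -15 + x² (m(x) = (x² + 0*x) - 15 = (x² + 0) - 15 = x² - 15 = -15 + x²)
Z + 450*m(-8) = 295 + 450*(-15 + (-8)²) = 295 + 450*(-15 + 64) = 295 + 450*49 = 295 + 22050 = 22345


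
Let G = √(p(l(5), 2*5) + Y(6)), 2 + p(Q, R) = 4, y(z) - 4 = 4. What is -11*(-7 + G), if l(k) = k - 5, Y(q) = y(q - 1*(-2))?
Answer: 77 - 11*√10 ≈ 42.215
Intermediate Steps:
y(z) = 8 (y(z) = 4 + 4 = 8)
Y(q) = 8
l(k) = -5 + k
p(Q, R) = 2 (p(Q, R) = -2 + 4 = 2)
G = √10 (G = √(2 + 8) = √10 ≈ 3.1623)
-11*(-7 + G) = -11*(-7 + √10) = 77 - 11*√10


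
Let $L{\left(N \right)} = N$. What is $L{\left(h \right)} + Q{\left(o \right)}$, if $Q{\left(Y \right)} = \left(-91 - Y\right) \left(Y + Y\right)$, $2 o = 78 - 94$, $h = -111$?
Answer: $1217$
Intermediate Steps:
$o = -8$ ($o = \frac{78 - 94}{2} = \frac{1}{2} \left(-16\right) = -8$)
$Q{\left(Y \right)} = 2 Y \left(-91 - Y\right)$ ($Q{\left(Y \right)} = \left(-91 - Y\right) 2 Y = 2 Y \left(-91 - Y\right)$)
$L{\left(h \right)} + Q{\left(o \right)} = -111 - - 16 \left(91 - 8\right) = -111 - \left(-16\right) 83 = -111 + 1328 = 1217$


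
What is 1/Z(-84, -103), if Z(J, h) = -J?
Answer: 1/84 ≈ 0.011905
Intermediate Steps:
1/Z(-84, -103) = 1/(-1*(-84)) = 1/84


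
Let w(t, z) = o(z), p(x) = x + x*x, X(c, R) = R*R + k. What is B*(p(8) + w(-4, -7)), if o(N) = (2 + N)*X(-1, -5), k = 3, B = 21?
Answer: -1428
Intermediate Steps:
X(c, R) = 3 + R² (X(c, R) = R*R + 3 = R² + 3 = 3 + R²)
p(x) = x + x²
o(N) = 56 + 28*N (o(N) = (2 + N)*(3 + (-5)²) = (2 + N)*(3 + 25) = (2 + N)*28 = 56 + 28*N)
w(t, z) = 56 + 28*z
B*(p(8) + w(-4, -7)) = 21*(8*(1 + 8) + (56 + 28*(-7))) = 21*(8*9 + (56 - 196)) = 21*(72 - 140) = 21*(-68) = -1428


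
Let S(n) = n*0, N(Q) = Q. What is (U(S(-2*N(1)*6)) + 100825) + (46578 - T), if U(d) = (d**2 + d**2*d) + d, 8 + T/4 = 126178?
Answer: -357277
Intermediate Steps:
S(n) = 0
T = 504680 (T = -32 + 4*126178 = -32 + 504712 = 504680)
U(d) = d + d**2 + d**3 (U(d) = (d**2 + d**3) + d = d + d**2 + d**3)
(U(S(-2*N(1)*6)) + 100825) + (46578 - T) = (0*(1 + 0 + 0**2) + 100825) + (46578 - 1*504680) = (0*(1 + 0 + 0) + 100825) + (46578 - 504680) = (0*1 + 100825) - 458102 = (0 + 100825) - 458102 = 100825 - 458102 = -357277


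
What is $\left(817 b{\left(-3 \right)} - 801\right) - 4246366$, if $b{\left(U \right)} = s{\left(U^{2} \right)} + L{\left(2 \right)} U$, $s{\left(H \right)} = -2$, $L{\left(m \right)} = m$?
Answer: $-4253703$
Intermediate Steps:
$b{\left(U \right)} = -2 + 2 U$
$\left(817 b{\left(-3 \right)} - 801\right) - 4246366 = \left(817 \left(-2 + 2 \left(-3\right)\right) - 801\right) - 4246366 = \left(817 \left(-2 - 6\right) - 801\right) - 4246366 = \left(817 \left(-8\right) - 801\right) - 4246366 = \left(-6536 - 801\right) - 4246366 = -7337 - 4246366 = -4253703$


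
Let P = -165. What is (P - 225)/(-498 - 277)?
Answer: 78/155 ≈ 0.50323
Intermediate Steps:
(P - 225)/(-498 - 277) = (-165 - 225)/(-498 - 277) = -390/(-775) = -390*(-1/775) = 78/155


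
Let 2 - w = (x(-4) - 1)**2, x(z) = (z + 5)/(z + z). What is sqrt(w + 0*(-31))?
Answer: sqrt(47)/8 ≈ 0.85696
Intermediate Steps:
x(z) = (5 + z)/(2*z) (x(z) = (5 + z)/((2*z)) = (5 + z)*(1/(2*z)) = (5 + z)/(2*z))
w = 47/64 (w = 2 - ((1/2)*(5 - 4)/(-4) - 1)**2 = 2 - ((1/2)*(-1/4)*1 - 1)**2 = 2 - (-1/8 - 1)**2 = 2 - (-9/8)**2 = 2 - 1*81/64 = 2 - 81/64 = 47/64 ≈ 0.73438)
sqrt(w + 0*(-31)) = sqrt(47/64 + 0*(-31)) = sqrt(47/64 + 0) = sqrt(47/64) = sqrt(47)/8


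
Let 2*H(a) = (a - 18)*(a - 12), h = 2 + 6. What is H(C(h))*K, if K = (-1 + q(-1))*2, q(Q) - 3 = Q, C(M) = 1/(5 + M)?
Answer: 36115/169 ≈ 213.70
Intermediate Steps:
h = 8
H(a) = (-18 + a)*(-12 + a)/2 (H(a) = ((a - 18)*(a - 12))/2 = ((-18 + a)*(-12 + a))/2 = (-18 + a)*(-12 + a)/2)
q(Q) = 3 + Q
K = 2 (K = (-1 + (3 - 1))*2 = (-1 + 2)*2 = 1*2 = 2)
H(C(h))*K = (108 + (1/(5 + 8))**2/2 - 15/(5 + 8))*2 = (108 + (1/13)**2/2 - 15/13)*2 = (108 + (1/13)**2/2 - 15*1/13)*2 = (108 + (1/2)*(1/169) - 15/13)*2 = (108 + 1/338 - 15/13)*2 = (36115/338)*2 = 36115/169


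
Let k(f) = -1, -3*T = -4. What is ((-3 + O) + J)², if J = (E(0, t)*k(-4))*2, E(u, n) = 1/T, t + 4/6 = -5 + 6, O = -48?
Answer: 11025/4 ≈ 2756.3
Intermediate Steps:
T = 4/3 (T = -⅓*(-4) = 4/3 ≈ 1.3333)
t = ⅓ (t = -⅔ + (-5 + 6) = -⅔ + 1 = ⅓ ≈ 0.33333)
E(u, n) = ¾ (E(u, n) = 1/(4/3) = ¾)
J = -3/2 (J = ((¾)*(-1))*2 = -¾*2 = -3/2 ≈ -1.5000)
((-3 + O) + J)² = ((-3 - 48) - 3/2)² = (-51 - 3/2)² = (-105/2)² = 11025/4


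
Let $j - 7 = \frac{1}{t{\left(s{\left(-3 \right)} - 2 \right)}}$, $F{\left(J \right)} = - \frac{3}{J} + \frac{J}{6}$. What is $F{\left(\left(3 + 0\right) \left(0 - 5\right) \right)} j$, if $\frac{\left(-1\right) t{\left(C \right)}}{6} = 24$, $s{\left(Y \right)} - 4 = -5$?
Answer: $- \frac{23161}{1440} \approx -16.084$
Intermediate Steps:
$s{\left(Y \right)} = -1$ ($s{\left(Y \right)} = 4 - 5 = -1$)
$F{\left(J \right)} = - \frac{3}{J} + \frac{J}{6}$ ($F{\left(J \right)} = - \frac{3}{J} + J \frac{1}{6} = - \frac{3}{J} + \frac{J}{6}$)
$t{\left(C \right)} = -144$ ($t{\left(C \right)} = \left(-6\right) 24 = -144$)
$j = \frac{1007}{144}$ ($j = 7 + \frac{1}{-144} = 7 - \frac{1}{144} = \frac{1007}{144} \approx 6.9931$)
$F{\left(\left(3 + 0\right) \left(0 - 5\right) \right)} j = \left(- \frac{3}{\left(3 + 0\right) \left(0 - 5\right)} + \frac{\left(3 + 0\right) \left(0 - 5\right)}{6}\right) \frac{1007}{144} = \left(- \frac{3}{3 \left(-5\right)} + \frac{3 \left(-5\right)}{6}\right) \frac{1007}{144} = \left(- \frac{3}{-15} + \frac{1}{6} \left(-15\right)\right) \frac{1007}{144} = \left(\left(-3\right) \left(- \frac{1}{15}\right) - \frac{5}{2}\right) \frac{1007}{144} = \left(\frac{1}{5} - \frac{5}{2}\right) \frac{1007}{144} = \left(- \frac{23}{10}\right) \frac{1007}{144} = - \frac{23161}{1440}$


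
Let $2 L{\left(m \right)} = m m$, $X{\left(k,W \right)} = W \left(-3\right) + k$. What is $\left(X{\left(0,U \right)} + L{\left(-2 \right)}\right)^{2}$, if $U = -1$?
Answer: $25$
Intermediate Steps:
$X{\left(k,W \right)} = k - 3 W$ ($X{\left(k,W \right)} = - 3 W + k = k - 3 W$)
$L{\left(m \right)} = \frac{m^{2}}{2}$ ($L{\left(m \right)} = \frac{m m}{2} = \frac{m^{2}}{2}$)
$\left(X{\left(0,U \right)} + L{\left(-2 \right)}\right)^{2} = \left(\left(0 - -3\right) + \frac{\left(-2\right)^{2}}{2}\right)^{2} = \left(\left(0 + 3\right) + \frac{1}{2} \cdot 4\right)^{2} = \left(3 + 2\right)^{2} = 5^{2} = 25$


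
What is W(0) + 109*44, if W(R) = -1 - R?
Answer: 4795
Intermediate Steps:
W(0) + 109*44 = (-1 - 1*0) + 109*44 = (-1 + 0) + 4796 = -1 + 4796 = 4795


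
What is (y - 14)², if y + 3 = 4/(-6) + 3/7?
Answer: 131044/441 ≈ 297.15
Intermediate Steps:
y = -68/21 (y = -3 + (4/(-6) + 3/7) = -3 + (4*(-⅙) + 3*(⅐)) = -3 + (-⅔ + 3/7) = -3 - 5/21 = -68/21 ≈ -3.2381)
(y - 14)² = (-68/21 - 14)² = (-362/21)² = 131044/441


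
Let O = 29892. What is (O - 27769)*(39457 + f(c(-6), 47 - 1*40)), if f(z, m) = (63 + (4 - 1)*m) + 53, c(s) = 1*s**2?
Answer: 84058062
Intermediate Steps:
c(s) = s**2
f(z, m) = 116 + 3*m (f(z, m) = (63 + 3*m) + 53 = 116 + 3*m)
(O - 27769)*(39457 + f(c(-6), 47 - 1*40)) = (29892 - 27769)*(39457 + (116 + 3*(47 - 1*40))) = 2123*(39457 + (116 + 3*(47 - 40))) = 2123*(39457 + (116 + 3*7)) = 2123*(39457 + (116 + 21)) = 2123*(39457 + 137) = 2123*39594 = 84058062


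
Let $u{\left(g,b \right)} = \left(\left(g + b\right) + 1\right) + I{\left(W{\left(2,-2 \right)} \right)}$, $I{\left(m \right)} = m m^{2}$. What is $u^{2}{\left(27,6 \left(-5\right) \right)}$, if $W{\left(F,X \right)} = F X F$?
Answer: $264196$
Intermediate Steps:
$W{\left(F,X \right)} = X F^{2}$
$I{\left(m \right)} = m^{3}$
$u{\left(g,b \right)} = -511 + b + g$ ($u{\left(g,b \right)} = \left(\left(g + b\right) + 1\right) + \left(- 2 \cdot 2^{2}\right)^{3} = \left(\left(b + g\right) + 1\right) + \left(\left(-2\right) 4\right)^{3} = \left(1 + b + g\right) + \left(-8\right)^{3} = \left(1 + b + g\right) - 512 = -511 + b + g$)
$u^{2}{\left(27,6 \left(-5\right) \right)} = \left(-511 + 6 \left(-5\right) + 27\right)^{2} = \left(-511 - 30 + 27\right)^{2} = \left(-514\right)^{2} = 264196$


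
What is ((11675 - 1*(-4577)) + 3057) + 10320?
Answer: 29629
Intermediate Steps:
((11675 - 1*(-4577)) + 3057) + 10320 = ((11675 + 4577) + 3057) + 10320 = (16252 + 3057) + 10320 = 19309 + 10320 = 29629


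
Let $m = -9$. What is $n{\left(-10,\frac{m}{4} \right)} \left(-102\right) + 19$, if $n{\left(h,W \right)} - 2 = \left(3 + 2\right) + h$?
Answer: $325$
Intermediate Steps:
$n{\left(h,W \right)} = 7 + h$ ($n{\left(h,W \right)} = 2 + \left(\left(3 + 2\right) + h\right) = 2 + \left(5 + h\right) = 7 + h$)
$n{\left(-10,\frac{m}{4} \right)} \left(-102\right) + 19 = \left(7 - 10\right) \left(-102\right) + 19 = \left(-3\right) \left(-102\right) + 19 = 306 + 19 = 325$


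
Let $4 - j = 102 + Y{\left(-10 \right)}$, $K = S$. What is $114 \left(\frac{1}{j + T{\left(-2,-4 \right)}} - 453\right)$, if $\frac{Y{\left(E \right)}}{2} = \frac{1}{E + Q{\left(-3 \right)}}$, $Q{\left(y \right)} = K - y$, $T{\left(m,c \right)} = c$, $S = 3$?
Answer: $- \frac{10483554}{203} \approx -51643.0$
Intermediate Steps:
$K = 3$
$Q{\left(y \right)} = 3 - y$
$Y{\left(E \right)} = \frac{2}{6 + E}$ ($Y{\left(E \right)} = \frac{2}{E + \left(3 - -3\right)} = \frac{2}{E + \left(3 + 3\right)} = \frac{2}{E + 6} = \frac{2}{6 + E}$)
$j = - \frac{195}{2}$ ($j = 4 - \left(102 + \frac{2}{6 - 10}\right) = 4 - \left(102 + \frac{2}{-4}\right) = 4 - \left(102 + 2 \left(- \frac{1}{4}\right)\right) = 4 - \left(102 - \frac{1}{2}\right) = 4 - \frac{203}{2} = - \frac{195}{2} \approx -97.5$)
$114 \left(\frac{1}{j + T{\left(-2,-4 \right)}} - 453\right) = 114 \left(\frac{1}{- \frac{195}{2} - 4} - 453\right) = 114 \left(\frac{1}{- \frac{203}{2}} - 453\right) = 114 \left(- \frac{2}{203} - 453\right) = 114 \left(- \frac{91961}{203}\right) = - \frac{10483554}{203}$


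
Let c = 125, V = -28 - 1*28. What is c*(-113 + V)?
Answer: -21125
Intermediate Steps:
V = -56 (V = -28 - 28 = -56)
c*(-113 + V) = 125*(-113 - 56) = 125*(-169) = -21125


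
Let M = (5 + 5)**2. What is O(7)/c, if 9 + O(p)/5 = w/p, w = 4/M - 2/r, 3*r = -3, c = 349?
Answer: -1524/12215 ≈ -0.12476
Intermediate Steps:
M = 100 (M = 10**2 = 100)
r = -1 (r = (1/3)*(-3) = -1)
w = 51/25 (w = 4/100 - 2/(-1) = 4*(1/100) - 2*(-1) = 1/25 + 2 = 51/25 ≈ 2.0400)
O(p) = -45 + 51/(5*p) (O(p) = -45 + 5*(51/(25*p)) = -45 + 51/(5*p))
O(7)/c = (-45 + (51/5)/7)/349 = (-45 + (51/5)*(1/7))/349 = (-45 + 51/35)/349 = (1/349)*(-1524/35) = -1524/12215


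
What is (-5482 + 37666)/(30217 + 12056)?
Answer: 3576/4697 ≈ 0.76134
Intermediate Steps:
(-5482 + 37666)/(30217 + 12056) = 32184/42273 = 32184*(1/42273) = 3576/4697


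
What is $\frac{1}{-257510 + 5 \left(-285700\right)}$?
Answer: $- \frac{1}{1686010} \approx -5.9312 \cdot 10^{-7}$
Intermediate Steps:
$\frac{1}{-257510 + 5 \left(-285700\right)} = \frac{1}{-257510 - 1428500} = \frac{1}{-1686010} = - \frac{1}{1686010}$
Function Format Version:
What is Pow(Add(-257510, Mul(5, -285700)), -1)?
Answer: Rational(-1, 1686010) ≈ -5.9312e-7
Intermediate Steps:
Pow(Add(-257510, Mul(5, -285700)), -1) = Pow(Add(-257510, -1428500), -1) = Pow(-1686010, -1) = Rational(-1, 1686010)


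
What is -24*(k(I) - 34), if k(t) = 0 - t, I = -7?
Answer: 648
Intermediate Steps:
k(t) = -t
-24*(k(I) - 34) = -24*(-1*(-7) - 34) = -24*(7 - 34) = -24*(-27) = 648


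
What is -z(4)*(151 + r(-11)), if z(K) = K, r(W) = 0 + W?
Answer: -560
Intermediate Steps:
r(W) = W
-z(4)*(151 + r(-11)) = -4*(151 - 11) = -4*140 = -1*560 = -560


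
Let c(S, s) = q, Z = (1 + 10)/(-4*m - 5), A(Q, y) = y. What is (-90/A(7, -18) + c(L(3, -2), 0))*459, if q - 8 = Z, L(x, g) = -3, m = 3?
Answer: 5670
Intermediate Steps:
Z = -11/17 (Z = (1 + 10)/(-4*3 - 5) = 11/(-12 - 5) = 11/(-17) = 11*(-1/17) = -11/17 ≈ -0.64706)
q = 125/17 (q = 8 - 11/17 = 125/17 ≈ 7.3529)
c(S, s) = 125/17
(-90/A(7, -18) + c(L(3, -2), 0))*459 = (-90/(-18) + 125/17)*459 = (-90*(-1/18) + 125/17)*459 = (5 + 125/17)*459 = (210/17)*459 = 5670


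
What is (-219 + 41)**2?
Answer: 31684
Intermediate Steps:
(-219 + 41)**2 = (-178)**2 = 31684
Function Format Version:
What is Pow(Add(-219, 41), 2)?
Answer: 31684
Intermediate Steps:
Pow(Add(-219, 41), 2) = Pow(-178, 2) = 31684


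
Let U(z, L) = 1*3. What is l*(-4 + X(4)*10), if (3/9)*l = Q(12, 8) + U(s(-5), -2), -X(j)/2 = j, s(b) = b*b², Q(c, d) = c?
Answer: -3780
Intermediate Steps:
s(b) = b³
X(j) = -2*j
U(z, L) = 3
l = 45 (l = 3*(12 + 3) = 3*15 = 45)
l*(-4 + X(4)*10) = 45*(-4 - 2*4*10) = 45*(-4 - 8*10) = 45*(-4 - 80) = 45*(-84) = -3780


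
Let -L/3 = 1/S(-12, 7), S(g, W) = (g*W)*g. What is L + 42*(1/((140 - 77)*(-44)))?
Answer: -67/3696 ≈ -0.018128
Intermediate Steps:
S(g, W) = W*g² (S(g, W) = (W*g)*g = W*g²)
L = -1/336 (L = -3/(7*(-12)²) = -3/(7*144) = -3/1008 = -3*1/1008 = -1/336 ≈ -0.0029762)
L + 42*(1/((140 - 77)*(-44))) = -1/336 + 42*(1/((140 - 77)*(-44))) = -1/336 + 42*(-1/44/63) = -1/336 + 42*((1/63)*(-1/44)) = -1/336 + 42*(-1/2772) = -1/336 - 1/66 = -67/3696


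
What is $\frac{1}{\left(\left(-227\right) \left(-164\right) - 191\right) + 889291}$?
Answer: $\frac{1}{926328} \approx 1.0795 \cdot 10^{-6}$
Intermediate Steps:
$\frac{1}{\left(\left(-227\right) \left(-164\right) - 191\right) + 889291} = \frac{1}{\left(37228 - 191\right) + 889291} = \frac{1}{37037 + 889291} = \frac{1}{926328}$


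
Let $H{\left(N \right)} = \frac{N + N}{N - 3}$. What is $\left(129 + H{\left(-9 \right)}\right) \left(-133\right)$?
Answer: $- \frac{34713}{2} \approx -17357.0$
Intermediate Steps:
$H{\left(N \right)} = \frac{2 N}{-3 + N}$
$\left(129 + H{\left(-9 \right)}\right) \left(-133\right) = \left(129 + 2 \left(-9\right) \frac{1}{-3 - 9}\right) \left(-133\right) = \left(129 + 2 \left(-9\right) \frac{1}{-12}\right) \left(-133\right) = \left(129 + 2 \left(-9\right) \left(- \frac{1}{12}\right)\right) \left(-133\right) = \left(129 + \frac{3}{2}\right) \left(-133\right) = \frac{261}{2} \left(-133\right) = - \frac{34713}{2}$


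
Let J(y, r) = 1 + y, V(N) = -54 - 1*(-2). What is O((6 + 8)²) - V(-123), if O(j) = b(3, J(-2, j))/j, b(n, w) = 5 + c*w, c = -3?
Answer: 2550/49 ≈ 52.041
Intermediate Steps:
V(N) = -52 (V(N) = -54 + 2 = -52)
b(n, w) = 5 - 3*w
O(j) = 8/j (O(j) = (5 - 3*(1 - 2))/j = (5 - 3*(-1))/j = (5 + 3)/j = 8/j)
O((6 + 8)²) - V(-123) = 8/((6 + 8)²) - 1*(-52) = 8/(14²) + 52 = 8/196 + 52 = 8*(1/196) + 52 = 2/49 + 52 = 2550/49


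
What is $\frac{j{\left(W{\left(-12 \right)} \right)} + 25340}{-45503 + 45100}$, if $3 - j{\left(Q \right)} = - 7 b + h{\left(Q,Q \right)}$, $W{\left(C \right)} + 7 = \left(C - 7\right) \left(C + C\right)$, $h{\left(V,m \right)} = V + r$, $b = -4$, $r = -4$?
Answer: $- \frac{24870}{403} \approx -61.712$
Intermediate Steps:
$h{\left(V,m \right)} = -4 + V$ ($h{\left(V,m \right)} = V - 4 = -4 + V$)
$W{\left(C \right)} = -7 + 2 C \left(-7 + C\right)$ ($W{\left(C \right)} = -7 + \left(C - 7\right) \left(C + C\right) = -7 + \left(-7 + C\right) 2 C = -7 + 2 C \left(-7 + C\right)$)
$j{\left(Q \right)} = -21 - Q$ ($j{\left(Q \right)} = 3 - \left(\left(-7\right) \left(-4\right) + \left(-4 + Q\right)\right) = 3 - \left(28 + \left(-4 + Q\right)\right) = 3 - \left(24 + Q\right) = -21 - Q$)
$\frac{j{\left(W{\left(-12 \right)} \right)} + 25340}{-45503 + 45100} = \frac{\left(-21 - \left(-7 - -168 + 2 \left(-12\right)^{2}\right)\right) + 25340}{-45503 + 45100} = \frac{\left(-21 - \left(-7 + 168 + 2 \cdot 144\right)\right) + 25340}{-403} = \left(\left(-21 - \left(-7 + 168 + 288\right)\right) + 25340\right) \left(- \frac{1}{403}\right) = \left(\left(-21 - 449\right) + 25340\right) \left(- \frac{1}{403}\right) = \left(-470 + 25340\right) \left(- \frac{1}{403}\right) = 24870 \left(- \frac{1}{403}\right) = - \frac{24870}{403}$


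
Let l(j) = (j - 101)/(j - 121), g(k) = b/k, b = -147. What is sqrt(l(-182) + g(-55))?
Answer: sqrt(1001666490)/16665 ≈ 1.8991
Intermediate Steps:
g(k) = -147/k
l(j) = (-101 + j)/(-121 + j)
sqrt(l(-182) + g(-55)) = sqrt((-101 - 182)/(-121 - 182) - 147/(-55)) = sqrt(-283/(-303) - 147*(-1/55)) = sqrt(-1/303*(-283) + 147/55) = sqrt(283/303 + 147/55) = sqrt(60106/16665) = sqrt(1001666490)/16665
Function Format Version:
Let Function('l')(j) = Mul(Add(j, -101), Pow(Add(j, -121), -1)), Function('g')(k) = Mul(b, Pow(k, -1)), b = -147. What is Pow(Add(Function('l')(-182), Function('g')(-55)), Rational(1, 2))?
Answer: Mul(Rational(1, 16665), Pow(1001666490, Rational(1, 2))) ≈ 1.8991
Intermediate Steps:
Function('g')(k) = Mul(-147, Pow(k, -1))
Function('l')(j) = Mul(Pow(Add(-121, j), -1), Add(-101, j)) (Function('l')(j) = Mul(Add(-101, j), Pow(Add(-121, j), -1)) = Mul(Pow(Add(-121, j), -1), Add(-101, j)))
Pow(Add(Function('l')(-182), Function('g')(-55)), Rational(1, 2)) = Pow(Add(Mul(Pow(Add(-121, -182), -1), Add(-101, -182)), Mul(-147, Pow(-55, -1))), Rational(1, 2)) = Pow(Add(Mul(Pow(-303, -1), -283), Mul(-147, Rational(-1, 55))), Rational(1, 2)) = Pow(Add(Mul(Rational(-1, 303), -283), Rational(147, 55)), Rational(1, 2)) = Pow(Add(Rational(283, 303), Rational(147, 55)), Rational(1, 2)) = Pow(Rational(60106, 16665), Rational(1, 2)) = Mul(Rational(1, 16665), Pow(1001666490, Rational(1, 2)))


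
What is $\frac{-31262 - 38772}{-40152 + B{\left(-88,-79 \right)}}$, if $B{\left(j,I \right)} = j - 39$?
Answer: $\frac{70034}{40279} \approx 1.7387$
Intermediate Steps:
$B{\left(j,I \right)} = -39 + j$
$\frac{-31262 - 38772}{-40152 + B{\left(-88,-79 \right)}} = \frac{-31262 - 38772}{-40152 - 127} = - \frac{70034}{-40152 - 127} = - \frac{70034}{-40279} = \left(-70034\right) \left(- \frac{1}{40279}\right) = \frac{70034}{40279}$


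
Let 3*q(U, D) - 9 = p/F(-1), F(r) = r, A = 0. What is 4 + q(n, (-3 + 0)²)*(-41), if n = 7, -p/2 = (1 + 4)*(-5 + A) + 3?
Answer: 1447/3 ≈ 482.33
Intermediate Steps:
p = 44 (p = -2*((1 + 4)*(-5 + 0) + 3) = -2*(5*(-5) + 3) = -2*(-25 + 3) = -2*(-22) = 44)
q(U, D) = -35/3 (q(U, D) = 3 + (44/(-1))/3 = 3 + (44*(-1))/3 = 3 + (⅓)*(-44) = 3 - 44/3 = -35/3)
4 + q(n, (-3 + 0)²)*(-41) = 4 - 35/3*(-41) = 4 + 1435/3 = 1447/3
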